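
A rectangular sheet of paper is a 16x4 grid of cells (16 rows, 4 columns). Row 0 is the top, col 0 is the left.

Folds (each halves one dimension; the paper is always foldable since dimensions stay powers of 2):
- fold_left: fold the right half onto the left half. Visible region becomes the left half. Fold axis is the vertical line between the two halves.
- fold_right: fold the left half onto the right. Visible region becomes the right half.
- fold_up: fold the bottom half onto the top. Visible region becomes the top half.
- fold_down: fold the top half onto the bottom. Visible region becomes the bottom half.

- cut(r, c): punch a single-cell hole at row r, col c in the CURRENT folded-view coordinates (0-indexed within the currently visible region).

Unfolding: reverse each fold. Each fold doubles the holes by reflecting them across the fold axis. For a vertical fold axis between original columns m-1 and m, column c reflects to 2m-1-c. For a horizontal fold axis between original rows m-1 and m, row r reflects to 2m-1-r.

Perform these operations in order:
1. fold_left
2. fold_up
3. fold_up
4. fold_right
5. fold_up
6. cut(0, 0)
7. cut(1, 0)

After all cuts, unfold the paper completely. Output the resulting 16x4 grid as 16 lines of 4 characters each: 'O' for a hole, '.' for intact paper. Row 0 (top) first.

Answer: OOOO
OOOO
OOOO
OOOO
OOOO
OOOO
OOOO
OOOO
OOOO
OOOO
OOOO
OOOO
OOOO
OOOO
OOOO
OOOO

Derivation:
Op 1 fold_left: fold axis v@2; visible region now rows[0,16) x cols[0,2) = 16x2
Op 2 fold_up: fold axis h@8; visible region now rows[0,8) x cols[0,2) = 8x2
Op 3 fold_up: fold axis h@4; visible region now rows[0,4) x cols[0,2) = 4x2
Op 4 fold_right: fold axis v@1; visible region now rows[0,4) x cols[1,2) = 4x1
Op 5 fold_up: fold axis h@2; visible region now rows[0,2) x cols[1,2) = 2x1
Op 6 cut(0, 0): punch at orig (0,1); cuts so far [(0, 1)]; region rows[0,2) x cols[1,2) = 2x1
Op 7 cut(1, 0): punch at orig (1,1); cuts so far [(0, 1), (1, 1)]; region rows[0,2) x cols[1,2) = 2x1
Unfold 1 (reflect across h@2): 4 holes -> [(0, 1), (1, 1), (2, 1), (3, 1)]
Unfold 2 (reflect across v@1): 8 holes -> [(0, 0), (0, 1), (1, 0), (1, 1), (2, 0), (2, 1), (3, 0), (3, 1)]
Unfold 3 (reflect across h@4): 16 holes -> [(0, 0), (0, 1), (1, 0), (1, 1), (2, 0), (2, 1), (3, 0), (3, 1), (4, 0), (4, 1), (5, 0), (5, 1), (6, 0), (6, 1), (7, 0), (7, 1)]
Unfold 4 (reflect across h@8): 32 holes -> [(0, 0), (0, 1), (1, 0), (1, 1), (2, 0), (2, 1), (3, 0), (3, 1), (4, 0), (4, 1), (5, 0), (5, 1), (6, 0), (6, 1), (7, 0), (7, 1), (8, 0), (8, 1), (9, 0), (9, 1), (10, 0), (10, 1), (11, 0), (11, 1), (12, 0), (12, 1), (13, 0), (13, 1), (14, 0), (14, 1), (15, 0), (15, 1)]
Unfold 5 (reflect across v@2): 64 holes -> [(0, 0), (0, 1), (0, 2), (0, 3), (1, 0), (1, 1), (1, 2), (1, 3), (2, 0), (2, 1), (2, 2), (2, 3), (3, 0), (3, 1), (3, 2), (3, 3), (4, 0), (4, 1), (4, 2), (4, 3), (5, 0), (5, 1), (5, 2), (5, 3), (6, 0), (6, 1), (6, 2), (6, 3), (7, 0), (7, 1), (7, 2), (7, 3), (8, 0), (8, 1), (8, 2), (8, 3), (9, 0), (9, 1), (9, 2), (9, 3), (10, 0), (10, 1), (10, 2), (10, 3), (11, 0), (11, 1), (11, 2), (11, 3), (12, 0), (12, 1), (12, 2), (12, 3), (13, 0), (13, 1), (13, 2), (13, 3), (14, 0), (14, 1), (14, 2), (14, 3), (15, 0), (15, 1), (15, 2), (15, 3)]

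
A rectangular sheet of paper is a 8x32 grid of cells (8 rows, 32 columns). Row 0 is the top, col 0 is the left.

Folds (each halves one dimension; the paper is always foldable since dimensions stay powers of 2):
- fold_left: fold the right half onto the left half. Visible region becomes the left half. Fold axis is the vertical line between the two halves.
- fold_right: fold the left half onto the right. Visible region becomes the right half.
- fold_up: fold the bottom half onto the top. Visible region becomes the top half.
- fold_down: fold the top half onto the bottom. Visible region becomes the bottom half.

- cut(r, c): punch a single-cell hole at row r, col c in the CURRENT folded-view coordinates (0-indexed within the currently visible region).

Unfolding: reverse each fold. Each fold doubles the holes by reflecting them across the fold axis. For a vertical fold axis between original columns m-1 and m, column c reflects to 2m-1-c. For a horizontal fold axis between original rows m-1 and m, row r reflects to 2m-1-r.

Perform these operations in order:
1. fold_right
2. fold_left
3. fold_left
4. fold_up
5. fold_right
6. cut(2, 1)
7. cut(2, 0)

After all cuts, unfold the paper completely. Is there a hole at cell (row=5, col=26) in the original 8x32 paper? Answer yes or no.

Answer: yes

Derivation:
Op 1 fold_right: fold axis v@16; visible region now rows[0,8) x cols[16,32) = 8x16
Op 2 fold_left: fold axis v@24; visible region now rows[0,8) x cols[16,24) = 8x8
Op 3 fold_left: fold axis v@20; visible region now rows[0,8) x cols[16,20) = 8x4
Op 4 fold_up: fold axis h@4; visible region now rows[0,4) x cols[16,20) = 4x4
Op 5 fold_right: fold axis v@18; visible region now rows[0,4) x cols[18,20) = 4x2
Op 6 cut(2, 1): punch at orig (2,19); cuts so far [(2, 19)]; region rows[0,4) x cols[18,20) = 4x2
Op 7 cut(2, 0): punch at orig (2,18); cuts so far [(2, 18), (2, 19)]; region rows[0,4) x cols[18,20) = 4x2
Unfold 1 (reflect across v@18): 4 holes -> [(2, 16), (2, 17), (2, 18), (2, 19)]
Unfold 2 (reflect across h@4): 8 holes -> [(2, 16), (2, 17), (2, 18), (2, 19), (5, 16), (5, 17), (5, 18), (5, 19)]
Unfold 3 (reflect across v@20): 16 holes -> [(2, 16), (2, 17), (2, 18), (2, 19), (2, 20), (2, 21), (2, 22), (2, 23), (5, 16), (5, 17), (5, 18), (5, 19), (5, 20), (5, 21), (5, 22), (5, 23)]
Unfold 4 (reflect across v@24): 32 holes -> [(2, 16), (2, 17), (2, 18), (2, 19), (2, 20), (2, 21), (2, 22), (2, 23), (2, 24), (2, 25), (2, 26), (2, 27), (2, 28), (2, 29), (2, 30), (2, 31), (5, 16), (5, 17), (5, 18), (5, 19), (5, 20), (5, 21), (5, 22), (5, 23), (5, 24), (5, 25), (5, 26), (5, 27), (5, 28), (5, 29), (5, 30), (5, 31)]
Unfold 5 (reflect across v@16): 64 holes -> [(2, 0), (2, 1), (2, 2), (2, 3), (2, 4), (2, 5), (2, 6), (2, 7), (2, 8), (2, 9), (2, 10), (2, 11), (2, 12), (2, 13), (2, 14), (2, 15), (2, 16), (2, 17), (2, 18), (2, 19), (2, 20), (2, 21), (2, 22), (2, 23), (2, 24), (2, 25), (2, 26), (2, 27), (2, 28), (2, 29), (2, 30), (2, 31), (5, 0), (5, 1), (5, 2), (5, 3), (5, 4), (5, 5), (5, 6), (5, 7), (5, 8), (5, 9), (5, 10), (5, 11), (5, 12), (5, 13), (5, 14), (5, 15), (5, 16), (5, 17), (5, 18), (5, 19), (5, 20), (5, 21), (5, 22), (5, 23), (5, 24), (5, 25), (5, 26), (5, 27), (5, 28), (5, 29), (5, 30), (5, 31)]
Holes: [(2, 0), (2, 1), (2, 2), (2, 3), (2, 4), (2, 5), (2, 6), (2, 7), (2, 8), (2, 9), (2, 10), (2, 11), (2, 12), (2, 13), (2, 14), (2, 15), (2, 16), (2, 17), (2, 18), (2, 19), (2, 20), (2, 21), (2, 22), (2, 23), (2, 24), (2, 25), (2, 26), (2, 27), (2, 28), (2, 29), (2, 30), (2, 31), (5, 0), (5, 1), (5, 2), (5, 3), (5, 4), (5, 5), (5, 6), (5, 7), (5, 8), (5, 9), (5, 10), (5, 11), (5, 12), (5, 13), (5, 14), (5, 15), (5, 16), (5, 17), (5, 18), (5, 19), (5, 20), (5, 21), (5, 22), (5, 23), (5, 24), (5, 25), (5, 26), (5, 27), (5, 28), (5, 29), (5, 30), (5, 31)]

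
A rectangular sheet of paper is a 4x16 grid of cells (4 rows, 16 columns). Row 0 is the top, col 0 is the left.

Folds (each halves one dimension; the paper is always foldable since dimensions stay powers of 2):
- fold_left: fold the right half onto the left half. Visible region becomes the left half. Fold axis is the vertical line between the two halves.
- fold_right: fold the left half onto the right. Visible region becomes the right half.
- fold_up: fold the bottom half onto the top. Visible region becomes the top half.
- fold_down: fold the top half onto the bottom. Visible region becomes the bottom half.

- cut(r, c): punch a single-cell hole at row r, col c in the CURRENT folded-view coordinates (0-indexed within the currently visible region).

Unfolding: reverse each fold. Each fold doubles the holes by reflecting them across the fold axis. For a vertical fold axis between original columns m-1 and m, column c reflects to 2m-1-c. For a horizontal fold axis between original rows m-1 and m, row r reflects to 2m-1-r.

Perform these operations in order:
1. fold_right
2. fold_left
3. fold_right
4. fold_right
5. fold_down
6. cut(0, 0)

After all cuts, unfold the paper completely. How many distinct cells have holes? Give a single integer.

Op 1 fold_right: fold axis v@8; visible region now rows[0,4) x cols[8,16) = 4x8
Op 2 fold_left: fold axis v@12; visible region now rows[0,4) x cols[8,12) = 4x4
Op 3 fold_right: fold axis v@10; visible region now rows[0,4) x cols[10,12) = 4x2
Op 4 fold_right: fold axis v@11; visible region now rows[0,4) x cols[11,12) = 4x1
Op 5 fold_down: fold axis h@2; visible region now rows[2,4) x cols[11,12) = 2x1
Op 6 cut(0, 0): punch at orig (2,11); cuts so far [(2, 11)]; region rows[2,4) x cols[11,12) = 2x1
Unfold 1 (reflect across h@2): 2 holes -> [(1, 11), (2, 11)]
Unfold 2 (reflect across v@11): 4 holes -> [(1, 10), (1, 11), (2, 10), (2, 11)]
Unfold 3 (reflect across v@10): 8 holes -> [(1, 8), (1, 9), (1, 10), (1, 11), (2, 8), (2, 9), (2, 10), (2, 11)]
Unfold 4 (reflect across v@12): 16 holes -> [(1, 8), (1, 9), (1, 10), (1, 11), (1, 12), (1, 13), (1, 14), (1, 15), (2, 8), (2, 9), (2, 10), (2, 11), (2, 12), (2, 13), (2, 14), (2, 15)]
Unfold 5 (reflect across v@8): 32 holes -> [(1, 0), (1, 1), (1, 2), (1, 3), (1, 4), (1, 5), (1, 6), (1, 7), (1, 8), (1, 9), (1, 10), (1, 11), (1, 12), (1, 13), (1, 14), (1, 15), (2, 0), (2, 1), (2, 2), (2, 3), (2, 4), (2, 5), (2, 6), (2, 7), (2, 8), (2, 9), (2, 10), (2, 11), (2, 12), (2, 13), (2, 14), (2, 15)]

Answer: 32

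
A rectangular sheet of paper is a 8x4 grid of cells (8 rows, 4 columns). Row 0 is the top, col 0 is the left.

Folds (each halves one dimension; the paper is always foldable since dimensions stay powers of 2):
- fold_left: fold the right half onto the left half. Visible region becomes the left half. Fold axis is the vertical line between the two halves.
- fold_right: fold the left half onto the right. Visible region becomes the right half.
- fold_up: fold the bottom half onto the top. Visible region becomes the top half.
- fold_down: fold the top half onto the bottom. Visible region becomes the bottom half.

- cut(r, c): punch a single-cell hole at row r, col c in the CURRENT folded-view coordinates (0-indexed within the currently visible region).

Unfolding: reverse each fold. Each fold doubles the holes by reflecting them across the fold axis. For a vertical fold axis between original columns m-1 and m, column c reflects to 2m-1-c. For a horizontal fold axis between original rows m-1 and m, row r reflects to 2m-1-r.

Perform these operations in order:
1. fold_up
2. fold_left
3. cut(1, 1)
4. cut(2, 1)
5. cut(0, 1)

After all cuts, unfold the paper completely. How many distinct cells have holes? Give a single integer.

Answer: 12

Derivation:
Op 1 fold_up: fold axis h@4; visible region now rows[0,4) x cols[0,4) = 4x4
Op 2 fold_left: fold axis v@2; visible region now rows[0,4) x cols[0,2) = 4x2
Op 3 cut(1, 1): punch at orig (1,1); cuts so far [(1, 1)]; region rows[0,4) x cols[0,2) = 4x2
Op 4 cut(2, 1): punch at orig (2,1); cuts so far [(1, 1), (2, 1)]; region rows[0,4) x cols[0,2) = 4x2
Op 5 cut(0, 1): punch at orig (0,1); cuts so far [(0, 1), (1, 1), (2, 1)]; region rows[0,4) x cols[0,2) = 4x2
Unfold 1 (reflect across v@2): 6 holes -> [(0, 1), (0, 2), (1, 1), (1, 2), (2, 1), (2, 2)]
Unfold 2 (reflect across h@4): 12 holes -> [(0, 1), (0, 2), (1, 1), (1, 2), (2, 1), (2, 2), (5, 1), (5, 2), (6, 1), (6, 2), (7, 1), (7, 2)]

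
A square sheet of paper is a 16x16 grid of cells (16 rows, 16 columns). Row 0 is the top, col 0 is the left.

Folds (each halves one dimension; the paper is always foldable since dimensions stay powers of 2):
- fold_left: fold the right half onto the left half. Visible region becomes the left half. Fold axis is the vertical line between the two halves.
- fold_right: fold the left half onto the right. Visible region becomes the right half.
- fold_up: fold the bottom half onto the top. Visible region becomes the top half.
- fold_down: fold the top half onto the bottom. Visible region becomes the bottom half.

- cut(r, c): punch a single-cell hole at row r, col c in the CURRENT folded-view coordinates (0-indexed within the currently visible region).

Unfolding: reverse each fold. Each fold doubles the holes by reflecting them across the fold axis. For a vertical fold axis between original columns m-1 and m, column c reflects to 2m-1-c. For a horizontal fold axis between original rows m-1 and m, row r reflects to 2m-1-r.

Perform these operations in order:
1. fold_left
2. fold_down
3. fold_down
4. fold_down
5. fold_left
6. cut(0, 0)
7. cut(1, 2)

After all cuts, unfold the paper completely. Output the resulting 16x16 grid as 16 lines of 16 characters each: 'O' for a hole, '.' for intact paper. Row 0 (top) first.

Answer: ..O..O....O..O..
O......OO......O
O......OO......O
..O..O....O..O..
..O..O....O..O..
O......OO......O
O......OO......O
..O..O....O..O..
..O..O....O..O..
O......OO......O
O......OO......O
..O..O....O..O..
..O..O....O..O..
O......OO......O
O......OO......O
..O..O....O..O..

Derivation:
Op 1 fold_left: fold axis v@8; visible region now rows[0,16) x cols[0,8) = 16x8
Op 2 fold_down: fold axis h@8; visible region now rows[8,16) x cols[0,8) = 8x8
Op 3 fold_down: fold axis h@12; visible region now rows[12,16) x cols[0,8) = 4x8
Op 4 fold_down: fold axis h@14; visible region now rows[14,16) x cols[0,8) = 2x8
Op 5 fold_left: fold axis v@4; visible region now rows[14,16) x cols[0,4) = 2x4
Op 6 cut(0, 0): punch at orig (14,0); cuts so far [(14, 0)]; region rows[14,16) x cols[0,4) = 2x4
Op 7 cut(1, 2): punch at orig (15,2); cuts so far [(14, 0), (15, 2)]; region rows[14,16) x cols[0,4) = 2x4
Unfold 1 (reflect across v@4): 4 holes -> [(14, 0), (14, 7), (15, 2), (15, 5)]
Unfold 2 (reflect across h@14): 8 holes -> [(12, 2), (12, 5), (13, 0), (13, 7), (14, 0), (14, 7), (15, 2), (15, 5)]
Unfold 3 (reflect across h@12): 16 holes -> [(8, 2), (8, 5), (9, 0), (9, 7), (10, 0), (10, 7), (11, 2), (11, 5), (12, 2), (12, 5), (13, 0), (13, 7), (14, 0), (14, 7), (15, 2), (15, 5)]
Unfold 4 (reflect across h@8): 32 holes -> [(0, 2), (0, 5), (1, 0), (1, 7), (2, 0), (2, 7), (3, 2), (3, 5), (4, 2), (4, 5), (5, 0), (5, 7), (6, 0), (6, 7), (7, 2), (7, 5), (8, 2), (8, 5), (9, 0), (9, 7), (10, 0), (10, 7), (11, 2), (11, 5), (12, 2), (12, 5), (13, 0), (13, 7), (14, 0), (14, 7), (15, 2), (15, 5)]
Unfold 5 (reflect across v@8): 64 holes -> [(0, 2), (0, 5), (0, 10), (0, 13), (1, 0), (1, 7), (1, 8), (1, 15), (2, 0), (2, 7), (2, 8), (2, 15), (3, 2), (3, 5), (3, 10), (3, 13), (4, 2), (4, 5), (4, 10), (4, 13), (5, 0), (5, 7), (5, 8), (5, 15), (6, 0), (6, 7), (6, 8), (6, 15), (7, 2), (7, 5), (7, 10), (7, 13), (8, 2), (8, 5), (8, 10), (8, 13), (9, 0), (9, 7), (9, 8), (9, 15), (10, 0), (10, 7), (10, 8), (10, 15), (11, 2), (11, 5), (11, 10), (11, 13), (12, 2), (12, 5), (12, 10), (12, 13), (13, 0), (13, 7), (13, 8), (13, 15), (14, 0), (14, 7), (14, 8), (14, 15), (15, 2), (15, 5), (15, 10), (15, 13)]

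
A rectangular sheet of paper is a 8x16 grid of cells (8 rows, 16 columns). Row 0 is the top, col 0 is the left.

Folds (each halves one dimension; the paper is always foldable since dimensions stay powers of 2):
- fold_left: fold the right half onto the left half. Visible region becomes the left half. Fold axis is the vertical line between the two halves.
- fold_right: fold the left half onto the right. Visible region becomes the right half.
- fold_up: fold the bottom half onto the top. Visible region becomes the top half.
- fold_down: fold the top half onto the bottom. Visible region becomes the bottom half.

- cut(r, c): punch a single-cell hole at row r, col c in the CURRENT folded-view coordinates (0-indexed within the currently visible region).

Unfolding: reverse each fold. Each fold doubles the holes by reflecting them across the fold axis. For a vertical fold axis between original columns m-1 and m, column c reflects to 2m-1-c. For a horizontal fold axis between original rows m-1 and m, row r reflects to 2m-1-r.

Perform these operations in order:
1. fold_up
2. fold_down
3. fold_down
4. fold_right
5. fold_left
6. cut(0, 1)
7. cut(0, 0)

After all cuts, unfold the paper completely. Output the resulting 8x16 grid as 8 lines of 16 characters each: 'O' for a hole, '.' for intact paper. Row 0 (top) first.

Answer: OO....OOOO....OO
OO....OOOO....OO
OO....OOOO....OO
OO....OOOO....OO
OO....OOOO....OO
OO....OOOO....OO
OO....OOOO....OO
OO....OOOO....OO

Derivation:
Op 1 fold_up: fold axis h@4; visible region now rows[0,4) x cols[0,16) = 4x16
Op 2 fold_down: fold axis h@2; visible region now rows[2,4) x cols[0,16) = 2x16
Op 3 fold_down: fold axis h@3; visible region now rows[3,4) x cols[0,16) = 1x16
Op 4 fold_right: fold axis v@8; visible region now rows[3,4) x cols[8,16) = 1x8
Op 5 fold_left: fold axis v@12; visible region now rows[3,4) x cols[8,12) = 1x4
Op 6 cut(0, 1): punch at orig (3,9); cuts so far [(3, 9)]; region rows[3,4) x cols[8,12) = 1x4
Op 7 cut(0, 0): punch at orig (3,8); cuts so far [(3, 8), (3, 9)]; region rows[3,4) x cols[8,12) = 1x4
Unfold 1 (reflect across v@12): 4 holes -> [(3, 8), (3, 9), (3, 14), (3, 15)]
Unfold 2 (reflect across v@8): 8 holes -> [(3, 0), (3, 1), (3, 6), (3, 7), (3, 8), (3, 9), (3, 14), (3, 15)]
Unfold 3 (reflect across h@3): 16 holes -> [(2, 0), (2, 1), (2, 6), (2, 7), (2, 8), (2, 9), (2, 14), (2, 15), (3, 0), (3, 1), (3, 6), (3, 7), (3, 8), (3, 9), (3, 14), (3, 15)]
Unfold 4 (reflect across h@2): 32 holes -> [(0, 0), (0, 1), (0, 6), (0, 7), (0, 8), (0, 9), (0, 14), (0, 15), (1, 0), (1, 1), (1, 6), (1, 7), (1, 8), (1, 9), (1, 14), (1, 15), (2, 0), (2, 1), (2, 6), (2, 7), (2, 8), (2, 9), (2, 14), (2, 15), (3, 0), (3, 1), (3, 6), (3, 7), (3, 8), (3, 9), (3, 14), (3, 15)]
Unfold 5 (reflect across h@4): 64 holes -> [(0, 0), (0, 1), (0, 6), (0, 7), (0, 8), (0, 9), (0, 14), (0, 15), (1, 0), (1, 1), (1, 6), (1, 7), (1, 8), (1, 9), (1, 14), (1, 15), (2, 0), (2, 1), (2, 6), (2, 7), (2, 8), (2, 9), (2, 14), (2, 15), (3, 0), (3, 1), (3, 6), (3, 7), (3, 8), (3, 9), (3, 14), (3, 15), (4, 0), (4, 1), (4, 6), (4, 7), (4, 8), (4, 9), (4, 14), (4, 15), (5, 0), (5, 1), (5, 6), (5, 7), (5, 8), (5, 9), (5, 14), (5, 15), (6, 0), (6, 1), (6, 6), (6, 7), (6, 8), (6, 9), (6, 14), (6, 15), (7, 0), (7, 1), (7, 6), (7, 7), (7, 8), (7, 9), (7, 14), (7, 15)]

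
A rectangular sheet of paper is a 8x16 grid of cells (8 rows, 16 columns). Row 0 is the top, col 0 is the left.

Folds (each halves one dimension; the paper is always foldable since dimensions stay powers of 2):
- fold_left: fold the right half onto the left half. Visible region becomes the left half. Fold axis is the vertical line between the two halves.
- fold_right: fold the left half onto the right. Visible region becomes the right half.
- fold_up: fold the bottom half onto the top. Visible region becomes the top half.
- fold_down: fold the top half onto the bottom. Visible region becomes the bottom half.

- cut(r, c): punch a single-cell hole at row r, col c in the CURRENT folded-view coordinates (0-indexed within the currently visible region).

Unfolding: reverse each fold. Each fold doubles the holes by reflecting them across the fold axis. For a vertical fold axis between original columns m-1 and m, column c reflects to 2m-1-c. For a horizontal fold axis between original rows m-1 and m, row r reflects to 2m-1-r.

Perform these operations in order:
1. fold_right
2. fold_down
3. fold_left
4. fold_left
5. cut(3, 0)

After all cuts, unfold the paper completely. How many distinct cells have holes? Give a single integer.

Op 1 fold_right: fold axis v@8; visible region now rows[0,8) x cols[8,16) = 8x8
Op 2 fold_down: fold axis h@4; visible region now rows[4,8) x cols[8,16) = 4x8
Op 3 fold_left: fold axis v@12; visible region now rows[4,8) x cols[8,12) = 4x4
Op 4 fold_left: fold axis v@10; visible region now rows[4,8) x cols[8,10) = 4x2
Op 5 cut(3, 0): punch at orig (7,8); cuts so far [(7, 8)]; region rows[4,8) x cols[8,10) = 4x2
Unfold 1 (reflect across v@10): 2 holes -> [(7, 8), (7, 11)]
Unfold 2 (reflect across v@12): 4 holes -> [(7, 8), (7, 11), (7, 12), (7, 15)]
Unfold 3 (reflect across h@4): 8 holes -> [(0, 8), (0, 11), (0, 12), (0, 15), (7, 8), (7, 11), (7, 12), (7, 15)]
Unfold 4 (reflect across v@8): 16 holes -> [(0, 0), (0, 3), (0, 4), (0, 7), (0, 8), (0, 11), (0, 12), (0, 15), (7, 0), (7, 3), (7, 4), (7, 7), (7, 8), (7, 11), (7, 12), (7, 15)]

Answer: 16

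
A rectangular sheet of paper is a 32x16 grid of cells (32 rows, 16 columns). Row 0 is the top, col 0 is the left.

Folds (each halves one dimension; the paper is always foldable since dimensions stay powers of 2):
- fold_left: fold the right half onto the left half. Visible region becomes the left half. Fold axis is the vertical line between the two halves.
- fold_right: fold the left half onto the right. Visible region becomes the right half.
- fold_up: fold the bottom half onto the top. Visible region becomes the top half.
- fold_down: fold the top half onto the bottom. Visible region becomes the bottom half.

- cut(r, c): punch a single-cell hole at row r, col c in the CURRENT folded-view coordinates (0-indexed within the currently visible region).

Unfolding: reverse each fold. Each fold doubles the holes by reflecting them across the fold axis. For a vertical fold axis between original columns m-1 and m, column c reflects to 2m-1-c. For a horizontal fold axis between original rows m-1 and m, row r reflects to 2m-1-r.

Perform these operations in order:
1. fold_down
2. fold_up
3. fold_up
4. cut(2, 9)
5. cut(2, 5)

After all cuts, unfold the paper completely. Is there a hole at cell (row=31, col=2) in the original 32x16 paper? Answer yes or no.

Answer: no

Derivation:
Op 1 fold_down: fold axis h@16; visible region now rows[16,32) x cols[0,16) = 16x16
Op 2 fold_up: fold axis h@24; visible region now rows[16,24) x cols[0,16) = 8x16
Op 3 fold_up: fold axis h@20; visible region now rows[16,20) x cols[0,16) = 4x16
Op 4 cut(2, 9): punch at orig (18,9); cuts so far [(18, 9)]; region rows[16,20) x cols[0,16) = 4x16
Op 5 cut(2, 5): punch at orig (18,5); cuts so far [(18, 5), (18, 9)]; region rows[16,20) x cols[0,16) = 4x16
Unfold 1 (reflect across h@20): 4 holes -> [(18, 5), (18, 9), (21, 5), (21, 9)]
Unfold 2 (reflect across h@24): 8 holes -> [(18, 5), (18, 9), (21, 5), (21, 9), (26, 5), (26, 9), (29, 5), (29, 9)]
Unfold 3 (reflect across h@16): 16 holes -> [(2, 5), (2, 9), (5, 5), (5, 9), (10, 5), (10, 9), (13, 5), (13, 9), (18, 5), (18, 9), (21, 5), (21, 9), (26, 5), (26, 9), (29, 5), (29, 9)]
Holes: [(2, 5), (2, 9), (5, 5), (5, 9), (10, 5), (10, 9), (13, 5), (13, 9), (18, 5), (18, 9), (21, 5), (21, 9), (26, 5), (26, 9), (29, 5), (29, 9)]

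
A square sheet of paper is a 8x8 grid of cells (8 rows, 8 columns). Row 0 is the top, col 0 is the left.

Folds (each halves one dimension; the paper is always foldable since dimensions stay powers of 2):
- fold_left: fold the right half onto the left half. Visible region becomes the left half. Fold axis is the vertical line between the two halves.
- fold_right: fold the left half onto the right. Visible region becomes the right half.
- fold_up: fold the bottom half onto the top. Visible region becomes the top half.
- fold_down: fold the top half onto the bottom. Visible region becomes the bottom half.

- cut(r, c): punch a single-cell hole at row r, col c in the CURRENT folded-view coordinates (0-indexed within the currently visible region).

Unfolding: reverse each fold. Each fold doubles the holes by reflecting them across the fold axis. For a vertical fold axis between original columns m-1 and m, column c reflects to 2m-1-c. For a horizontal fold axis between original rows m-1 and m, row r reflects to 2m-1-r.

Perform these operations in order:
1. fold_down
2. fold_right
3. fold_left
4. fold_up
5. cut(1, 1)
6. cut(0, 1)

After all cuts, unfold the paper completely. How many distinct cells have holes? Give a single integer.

Op 1 fold_down: fold axis h@4; visible region now rows[4,8) x cols[0,8) = 4x8
Op 2 fold_right: fold axis v@4; visible region now rows[4,8) x cols[4,8) = 4x4
Op 3 fold_left: fold axis v@6; visible region now rows[4,8) x cols[4,6) = 4x2
Op 4 fold_up: fold axis h@6; visible region now rows[4,6) x cols[4,6) = 2x2
Op 5 cut(1, 1): punch at orig (5,5); cuts so far [(5, 5)]; region rows[4,6) x cols[4,6) = 2x2
Op 6 cut(0, 1): punch at orig (4,5); cuts so far [(4, 5), (5, 5)]; region rows[4,6) x cols[4,6) = 2x2
Unfold 1 (reflect across h@6): 4 holes -> [(4, 5), (5, 5), (6, 5), (7, 5)]
Unfold 2 (reflect across v@6): 8 holes -> [(4, 5), (4, 6), (5, 5), (5, 6), (6, 5), (6, 6), (7, 5), (7, 6)]
Unfold 3 (reflect across v@4): 16 holes -> [(4, 1), (4, 2), (4, 5), (4, 6), (5, 1), (5, 2), (5, 5), (5, 6), (6, 1), (6, 2), (6, 5), (6, 6), (7, 1), (7, 2), (7, 5), (7, 6)]
Unfold 4 (reflect across h@4): 32 holes -> [(0, 1), (0, 2), (0, 5), (0, 6), (1, 1), (1, 2), (1, 5), (1, 6), (2, 1), (2, 2), (2, 5), (2, 6), (3, 1), (3, 2), (3, 5), (3, 6), (4, 1), (4, 2), (4, 5), (4, 6), (5, 1), (5, 2), (5, 5), (5, 6), (6, 1), (6, 2), (6, 5), (6, 6), (7, 1), (7, 2), (7, 5), (7, 6)]

Answer: 32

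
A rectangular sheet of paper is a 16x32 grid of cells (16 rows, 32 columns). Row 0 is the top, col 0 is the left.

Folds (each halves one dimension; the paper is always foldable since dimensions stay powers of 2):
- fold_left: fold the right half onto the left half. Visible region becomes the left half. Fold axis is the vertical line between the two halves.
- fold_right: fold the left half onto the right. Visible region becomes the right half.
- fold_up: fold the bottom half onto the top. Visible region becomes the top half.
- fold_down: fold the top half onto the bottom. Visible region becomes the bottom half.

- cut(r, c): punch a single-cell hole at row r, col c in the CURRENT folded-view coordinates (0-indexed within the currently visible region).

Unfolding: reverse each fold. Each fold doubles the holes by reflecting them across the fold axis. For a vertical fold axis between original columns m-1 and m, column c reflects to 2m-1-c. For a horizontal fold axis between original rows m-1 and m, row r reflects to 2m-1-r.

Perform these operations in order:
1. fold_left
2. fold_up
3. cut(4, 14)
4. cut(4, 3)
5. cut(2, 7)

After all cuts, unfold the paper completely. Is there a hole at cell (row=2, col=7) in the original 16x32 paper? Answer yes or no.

Answer: yes

Derivation:
Op 1 fold_left: fold axis v@16; visible region now rows[0,16) x cols[0,16) = 16x16
Op 2 fold_up: fold axis h@8; visible region now rows[0,8) x cols[0,16) = 8x16
Op 3 cut(4, 14): punch at orig (4,14); cuts so far [(4, 14)]; region rows[0,8) x cols[0,16) = 8x16
Op 4 cut(4, 3): punch at orig (4,3); cuts so far [(4, 3), (4, 14)]; region rows[0,8) x cols[0,16) = 8x16
Op 5 cut(2, 7): punch at orig (2,7); cuts so far [(2, 7), (4, 3), (4, 14)]; region rows[0,8) x cols[0,16) = 8x16
Unfold 1 (reflect across h@8): 6 holes -> [(2, 7), (4, 3), (4, 14), (11, 3), (11, 14), (13, 7)]
Unfold 2 (reflect across v@16): 12 holes -> [(2, 7), (2, 24), (4, 3), (4, 14), (4, 17), (4, 28), (11, 3), (11, 14), (11, 17), (11, 28), (13, 7), (13, 24)]
Holes: [(2, 7), (2, 24), (4, 3), (4, 14), (4, 17), (4, 28), (11, 3), (11, 14), (11, 17), (11, 28), (13, 7), (13, 24)]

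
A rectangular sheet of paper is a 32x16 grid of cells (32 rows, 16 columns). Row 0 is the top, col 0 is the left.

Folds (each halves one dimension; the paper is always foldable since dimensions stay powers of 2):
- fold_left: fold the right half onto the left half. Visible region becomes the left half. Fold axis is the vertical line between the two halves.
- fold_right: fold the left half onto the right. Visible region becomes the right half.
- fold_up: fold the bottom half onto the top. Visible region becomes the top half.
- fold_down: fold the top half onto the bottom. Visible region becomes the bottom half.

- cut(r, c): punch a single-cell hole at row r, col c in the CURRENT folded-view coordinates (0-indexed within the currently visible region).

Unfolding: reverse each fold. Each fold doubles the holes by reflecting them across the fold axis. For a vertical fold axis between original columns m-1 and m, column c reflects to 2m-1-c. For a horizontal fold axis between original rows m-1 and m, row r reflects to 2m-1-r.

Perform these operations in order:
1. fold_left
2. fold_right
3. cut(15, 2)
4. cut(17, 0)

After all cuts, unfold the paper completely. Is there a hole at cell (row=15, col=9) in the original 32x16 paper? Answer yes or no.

Op 1 fold_left: fold axis v@8; visible region now rows[0,32) x cols[0,8) = 32x8
Op 2 fold_right: fold axis v@4; visible region now rows[0,32) x cols[4,8) = 32x4
Op 3 cut(15, 2): punch at orig (15,6); cuts so far [(15, 6)]; region rows[0,32) x cols[4,8) = 32x4
Op 4 cut(17, 0): punch at orig (17,4); cuts so far [(15, 6), (17, 4)]; region rows[0,32) x cols[4,8) = 32x4
Unfold 1 (reflect across v@4): 4 holes -> [(15, 1), (15, 6), (17, 3), (17, 4)]
Unfold 2 (reflect across v@8): 8 holes -> [(15, 1), (15, 6), (15, 9), (15, 14), (17, 3), (17, 4), (17, 11), (17, 12)]
Holes: [(15, 1), (15, 6), (15, 9), (15, 14), (17, 3), (17, 4), (17, 11), (17, 12)]

Answer: yes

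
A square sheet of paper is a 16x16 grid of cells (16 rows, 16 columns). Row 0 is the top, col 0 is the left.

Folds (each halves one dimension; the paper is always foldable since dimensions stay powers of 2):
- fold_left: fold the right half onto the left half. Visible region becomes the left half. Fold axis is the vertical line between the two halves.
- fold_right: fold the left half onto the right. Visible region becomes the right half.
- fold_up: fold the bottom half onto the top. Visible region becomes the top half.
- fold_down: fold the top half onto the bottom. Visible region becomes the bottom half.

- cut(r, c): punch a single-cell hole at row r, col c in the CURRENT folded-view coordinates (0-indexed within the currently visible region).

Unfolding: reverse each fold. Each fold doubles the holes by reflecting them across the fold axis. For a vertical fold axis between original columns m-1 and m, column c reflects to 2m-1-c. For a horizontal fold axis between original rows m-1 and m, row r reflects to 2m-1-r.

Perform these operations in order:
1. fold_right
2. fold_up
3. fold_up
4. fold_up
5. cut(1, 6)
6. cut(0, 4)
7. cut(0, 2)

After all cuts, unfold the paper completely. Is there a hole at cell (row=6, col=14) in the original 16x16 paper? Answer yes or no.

Op 1 fold_right: fold axis v@8; visible region now rows[0,16) x cols[8,16) = 16x8
Op 2 fold_up: fold axis h@8; visible region now rows[0,8) x cols[8,16) = 8x8
Op 3 fold_up: fold axis h@4; visible region now rows[0,4) x cols[8,16) = 4x8
Op 4 fold_up: fold axis h@2; visible region now rows[0,2) x cols[8,16) = 2x8
Op 5 cut(1, 6): punch at orig (1,14); cuts so far [(1, 14)]; region rows[0,2) x cols[8,16) = 2x8
Op 6 cut(0, 4): punch at orig (0,12); cuts so far [(0, 12), (1, 14)]; region rows[0,2) x cols[8,16) = 2x8
Op 7 cut(0, 2): punch at orig (0,10); cuts so far [(0, 10), (0, 12), (1, 14)]; region rows[0,2) x cols[8,16) = 2x8
Unfold 1 (reflect across h@2): 6 holes -> [(0, 10), (0, 12), (1, 14), (2, 14), (3, 10), (3, 12)]
Unfold 2 (reflect across h@4): 12 holes -> [(0, 10), (0, 12), (1, 14), (2, 14), (3, 10), (3, 12), (4, 10), (4, 12), (5, 14), (6, 14), (7, 10), (7, 12)]
Unfold 3 (reflect across h@8): 24 holes -> [(0, 10), (0, 12), (1, 14), (2, 14), (3, 10), (3, 12), (4, 10), (4, 12), (5, 14), (6, 14), (7, 10), (7, 12), (8, 10), (8, 12), (9, 14), (10, 14), (11, 10), (11, 12), (12, 10), (12, 12), (13, 14), (14, 14), (15, 10), (15, 12)]
Unfold 4 (reflect across v@8): 48 holes -> [(0, 3), (0, 5), (0, 10), (0, 12), (1, 1), (1, 14), (2, 1), (2, 14), (3, 3), (3, 5), (3, 10), (3, 12), (4, 3), (4, 5), (4, 10), (4, 12), (5, 1), (5, 14), (6, 1), (6, 14), (7, 3), (7, 5), (7, 10), (7, 12), (8, 3), (8, 5), (8, 10), (8, 12), (9, 1), (9, 14), (10, 1), (10, 14), (11, 3), (11, 5), (11, 10), (11, 12), (12, 3), (12, 5), (12, 10), (12, 12), (13, 1), (13, 14), (14, 1), (14, 14), (15, 3), (15, 5), (15, 10), (15, 12)]
Holes: [(0, 3), (0, 5), (0, 10), (0, 12), (1, 1), (1, 14), (2, 1), (2, 14), (3, 3), (3, 5), (3, 10), (3, 12), (4, 3), (4, 5), (4, 10), (4, 12), (5, 1), (5, 14), (6, 1), (6, 14), (7, 3), (7, 5), (7, 10), (7, 12), (8, 3), (8, 5), (8, 10), (8, 12), (9, 1), (9, 14), (10, 1), (10, 14), (11, 3), (11, 5), (11, 10), (11, 12), (12, 3), (12, 5), (12, 10), (12, 12), (13, 1), (13, 14), (14, 1), (14, 14), (15, 3), (15, 5), (15, 10), (15, 12)]

Answer: yes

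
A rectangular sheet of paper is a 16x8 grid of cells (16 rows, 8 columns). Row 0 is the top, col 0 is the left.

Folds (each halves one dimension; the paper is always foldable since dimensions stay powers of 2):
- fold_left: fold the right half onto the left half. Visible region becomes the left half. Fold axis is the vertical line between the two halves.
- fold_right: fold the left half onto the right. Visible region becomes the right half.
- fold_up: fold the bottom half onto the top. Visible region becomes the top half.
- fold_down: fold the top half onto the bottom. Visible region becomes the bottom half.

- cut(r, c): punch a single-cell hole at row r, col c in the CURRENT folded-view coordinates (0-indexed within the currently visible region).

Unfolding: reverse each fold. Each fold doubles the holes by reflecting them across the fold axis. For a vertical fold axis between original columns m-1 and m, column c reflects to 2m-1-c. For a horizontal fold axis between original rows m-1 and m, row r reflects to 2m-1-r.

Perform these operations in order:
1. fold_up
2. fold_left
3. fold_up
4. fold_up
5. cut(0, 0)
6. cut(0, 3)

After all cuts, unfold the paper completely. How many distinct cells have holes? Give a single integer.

Op 1 fold_up: fold axis h@8; visible region now rows[0,8) x cols[0,8) = 8x8
Op 2 fold_left: fold axis v@4; visible region now rows[0,8) x cols[0,4) = 8x4
Op 3 fold_up: fold axis h@4; visible region now rows[0,4) x cols[0,4) = 4x4
Op 4 fold_up: fold axis h@2; visible region now rows[0,2) x cols[0,4) = 2x4
Op 5 cut(0, 0): punch at orig (0,0); cuts so far [(0, 0)]; region rows[0,2) x cols[0,4) = 2x4
Op 6 cut(0, 3): punch at orig (0,3); cuts so far [(0, 0), (0, 3)]; region rows[0,2) x cols[0,4) = 2x4
Unfold 1 (reflect across h@2): 4 holes -> [(0, 0), (0, 3), (3, 0), (3, 3)]
Unfold 2 (reflect across h@4): 8 holes -> [(0, 0), (0, 3), (3, 0), (3, 3), (4, 0), (4, 3), (7, 0), (7, 3)]
Unfold 3 (reflect across v@4): 16 holes -> [(0, 0), (0, 3), (0, 4), (0, 7), (3, 0), (3, 3), (3, 4), (3, 7), (4, 0), (4, 3), (4, 4), (4, 7), (7, 0), (7, 3), (7, 4), (7, 7)]
Unfold 4 (reflect across h@8): 32 holes -> [(0, 0), (0, 3), (0, 4), (0, 7), (3, 0), (3, 3), (3, 4), (3, 7), (4, 0), (4, 3), (4, 4), (4, 7), (7, 0), (7, 3), (7, 4), (7, 7), (8, 0), (8, 3), (8, 4), (8, 7), (11, 0), (11, 3), (11, 4), (11, 7), (12, 0), (12, 3), (12, 4), (12, 7), (15, 0), (15, 3), (15, 4), (15, 7)]

Answer: 32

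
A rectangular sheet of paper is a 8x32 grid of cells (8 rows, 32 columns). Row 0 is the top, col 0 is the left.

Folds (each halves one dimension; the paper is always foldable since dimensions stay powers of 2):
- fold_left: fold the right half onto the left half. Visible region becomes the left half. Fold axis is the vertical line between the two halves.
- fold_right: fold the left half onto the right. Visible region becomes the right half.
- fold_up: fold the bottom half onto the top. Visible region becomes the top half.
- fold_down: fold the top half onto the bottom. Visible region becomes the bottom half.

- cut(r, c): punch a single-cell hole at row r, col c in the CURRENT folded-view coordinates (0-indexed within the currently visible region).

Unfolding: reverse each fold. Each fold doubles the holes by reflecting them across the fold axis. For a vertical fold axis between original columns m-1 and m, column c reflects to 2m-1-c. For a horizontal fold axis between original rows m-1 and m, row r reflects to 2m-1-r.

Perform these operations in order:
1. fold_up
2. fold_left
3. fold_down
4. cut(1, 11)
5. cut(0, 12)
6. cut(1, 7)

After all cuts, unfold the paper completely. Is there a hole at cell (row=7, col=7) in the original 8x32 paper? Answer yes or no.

Op 1 fold_up: fold axis h@4; visible region now rows[0,4) x cols[0,32) = 4x32
Op 2 fold_left: fold axis v@16; visible region now rows[0,4) x cols[0,16) = 4x16
Op 3 fold_down: fold axis h@2; visible region now rows[2,4) x cols[0,16) = 2x16
Op 4 cut(1, 11): punch at orig (3,11); cuts so far [(3, 11)]; region rows[2,4) x cols[0,16) = 2x16
Op 5 cut(0, 12): punch at orig (2,12); cuts so far [(2, 12), (3, 11)]; region rows[2,4) x cols[0,16) = 2x16
Op 6 cut(1, 7): punch at orig (3,7); cuts so far [(2, 12), (3, 7), (3, 11)]; region rows[2,4) x cols[0,16) = 2x16
Unfold 1 (reflect across h@2): 6 holes -> [(0, 7), (0, 11), (1, 12), (2, 12), (3, 7), (3, 11)]
Unfold 2 (reflect across v@16): 12 holes -> [(0, 7), (0, 11), (0, 20), (0, 24), (1, 12), (1, 19), (2, 12), (2, 19), (3, 7), (3, 11), (3, 20), (3, 24)]
Unfold 3 (reflect across h@4): 24 holes -> [(0, 7), (0, 11), (0, 20), (0, 24), (1, 12), (1, 19), (2, 12), (2, 19), (3, 7), (3, 11), (3, 20), (3, 24), (4, 7), (4, 11), (4, 20), (4, 24), (5, 12), (5, 19), (6, 12), (6, 19), (7, 7), (7, 11), (7, 20), (7, 24)]
Holes: [(0, 7), (0, 11), (0, 20), (0, 24), (1, 12), (1, 19), (2, 12), (2, 19), (3, 7), (3, 11), (3, 20), (3, 24), (4, 7), (4, 11), (4, 20), (4, 24), (5, 12), (5, 19), (6, 12), (6, 19), (7, 7), (7, 11), (7, 20), (7, 24)]

Answer: yes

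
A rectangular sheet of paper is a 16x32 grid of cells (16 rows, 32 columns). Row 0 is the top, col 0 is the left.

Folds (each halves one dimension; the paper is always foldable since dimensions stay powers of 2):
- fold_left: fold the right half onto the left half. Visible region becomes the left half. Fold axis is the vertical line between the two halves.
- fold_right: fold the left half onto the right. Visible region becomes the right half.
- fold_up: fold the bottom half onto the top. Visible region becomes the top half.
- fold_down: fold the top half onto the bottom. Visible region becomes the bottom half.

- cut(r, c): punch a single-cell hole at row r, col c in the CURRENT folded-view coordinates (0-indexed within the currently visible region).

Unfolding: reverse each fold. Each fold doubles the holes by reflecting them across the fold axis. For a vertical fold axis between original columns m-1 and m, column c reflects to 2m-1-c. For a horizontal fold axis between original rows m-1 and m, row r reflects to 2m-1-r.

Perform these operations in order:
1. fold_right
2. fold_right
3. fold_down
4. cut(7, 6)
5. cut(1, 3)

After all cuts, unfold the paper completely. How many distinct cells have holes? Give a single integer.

Op 1 fold_right: fold axis v@16; visible region now rows[0,16) x cols[16,32) = 16x16
Op 2 fold_right: fold axis v@24; visible region now rows[0,16) x cols[24,32) = 16x8
Op 3 fold_down: fold axis h@8; visible region now rows[8,16) x cols[24,32) = 8x8
Op 4 cut(7, 6): punch at orig (15,30); cuts so far [(15, 30)]; region rows[8,16) x cols[24,32) = 8x8
Op 5 cut(1, 3): punch at orig (9,27); cuts so far [(9, 27), (15, 30)]; region rows[8,16) x cols[24,32) = 8x8
Unfold 1 (reflect across h@8): 4 holes -> [(0, 30), (6, 27), (9, 27), (15, 30)]
Unfold 2 (reflect across v@24): 8 holes -> [(0, 17), (0, 30), (6, 20), (6, 27), (9, 20), (9, 27), (15, 17), (15, 30)]
Unfold 3 (reflect across v@16): 16 holes -> [(0, 1), (0, 14), (0, 17), (0, 30), (6, 4), (6, 11), (6, 20), (6, 27), (9, 4), (9, 11), (9, 20), (9, 27), (15, 1), (15, 14), (15, 17), (15, 30)]

Answer: 16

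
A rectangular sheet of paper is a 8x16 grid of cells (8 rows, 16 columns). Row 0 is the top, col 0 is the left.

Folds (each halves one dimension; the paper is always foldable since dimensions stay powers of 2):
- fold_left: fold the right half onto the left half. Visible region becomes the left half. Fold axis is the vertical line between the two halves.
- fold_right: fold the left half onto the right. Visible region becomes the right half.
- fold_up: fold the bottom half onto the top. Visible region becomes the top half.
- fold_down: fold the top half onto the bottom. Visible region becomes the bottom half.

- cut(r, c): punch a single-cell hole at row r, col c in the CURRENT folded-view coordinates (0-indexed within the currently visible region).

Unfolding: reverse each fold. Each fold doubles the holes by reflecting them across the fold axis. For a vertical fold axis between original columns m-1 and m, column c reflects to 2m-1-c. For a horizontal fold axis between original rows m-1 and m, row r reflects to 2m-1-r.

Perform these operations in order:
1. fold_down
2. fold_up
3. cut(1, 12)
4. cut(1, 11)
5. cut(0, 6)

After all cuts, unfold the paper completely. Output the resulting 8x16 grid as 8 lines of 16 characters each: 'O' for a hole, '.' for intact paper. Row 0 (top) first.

Answer: ......O.........
...........OO...
...........OO...
......O.........
......O.........
...........OO...
...........OO...
......O.........

Derivation:
Op 1 fold_down: fold axis h@4; visible region now rows[4,8) x cols[0,16) = 4x16
Op 2 fold_up: fold axis h@6; visible region now rows[4,6) x cols[0,16) = 2x16
Op 3 cut(1, 12): punch at orig (5,12); cuts so far [(5, 12)]; region rows[4,6) x cols[0,16) = 2x16
Op 4 cut(1, 11): punch at orig (5,11); cuts so far [(5, 11), (5, 12)]; region rows[4,6) x cols[0,16) = 2x16
Op 5 cut(0, 6): punch at orig (4,6); cuts so far [(4, 6), (5, 11), (5, 12)]; region rows[4,6) x cols[0,16) = 2x16
Unfold 1 (reflect across h@6): 6 holes -> [(4, 6), (5, 11), (5, 12), (6, 11), (6, 12), (7, 6)]
Unfold 2 (reflect across h@4): 12 holes -> [(0, 6), (1, 11), (1, 12), (2, 11), (2, 12), (3, 6), (4, 6), (5, 11), (5, 12), (6, 11), (6, 12), (7, 6)]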